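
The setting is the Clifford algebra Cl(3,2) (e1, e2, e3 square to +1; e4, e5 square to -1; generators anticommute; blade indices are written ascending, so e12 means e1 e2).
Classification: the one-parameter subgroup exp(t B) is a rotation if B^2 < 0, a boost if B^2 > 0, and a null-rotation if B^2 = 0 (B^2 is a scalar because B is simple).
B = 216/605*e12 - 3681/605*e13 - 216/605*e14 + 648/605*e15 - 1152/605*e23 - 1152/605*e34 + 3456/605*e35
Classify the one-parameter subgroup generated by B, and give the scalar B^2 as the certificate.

B^2 term by term: the squares give (216/605)^2*(e12)^2 + (-3681/605)^2*(e13)^2 + (-216/605)^2*(e14)^2 + (648/605)^2*(e15)^2 + (-1152/605)^2*(e23)^2 + (-1152/605)^2*(e34)^2 + (3456/605)^2*(e35)^2 = 46656/366025*(-1) + 13549761/366025*(-1) + 46656/366025*(+1) + 419904/366025*(+1) + 1327104/366025*(-1) + 1327104/366025*(+1) + 11943936/366025*(+1) = -81/25 (each basis 2-blade squares to minus the product of its generators' squares); cross terms between blades sharing an index anticommute and cancel; the commuting (index-disjoint) pairs give grade-4 terms 2*c*c'*(blade product), which cancel blade by blade — e1234: -497664/366025 + 497664/366025 = 0; e1235: 1492992/366025 - 1492992/366025 = 0; e1345: 1492992/366025 - 1492992/366025 = 0 — confirming B is simple. So B^2 = -81/25.
Answer: rotation, certificate B^2 = -81/25. Because -81/25 is invariant under every versor sandwich, the classification follows from its sign alone.


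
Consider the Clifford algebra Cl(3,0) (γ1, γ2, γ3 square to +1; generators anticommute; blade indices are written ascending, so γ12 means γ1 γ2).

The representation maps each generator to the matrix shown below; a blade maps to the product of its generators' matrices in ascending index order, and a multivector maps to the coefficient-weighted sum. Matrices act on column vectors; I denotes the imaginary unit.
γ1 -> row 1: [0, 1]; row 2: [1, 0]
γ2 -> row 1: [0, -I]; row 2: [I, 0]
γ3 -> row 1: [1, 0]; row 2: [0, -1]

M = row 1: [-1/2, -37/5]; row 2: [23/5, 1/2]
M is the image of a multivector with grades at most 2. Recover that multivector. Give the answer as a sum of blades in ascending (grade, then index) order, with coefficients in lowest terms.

Method: 1, rho(γ1), rho(γ2), rho(γ3) form a trace-orthogonal basis of the 2x2 complex matrices (tr(X Y) = 2 if X = Y, else 0), so M = m0*1 + m1*rho(γ1) + m2*rho(γ2) + m3*rho(γ3) with m0 = tr(M)/2 = 0, m1 = tr(M rho(γ1))/2 = -7/5, m2 = tr(M rho(γ2))/2 = -6*I, m3 = tr(M rho(γ3))/2 = -1/2.
Multiplying table entries, the bivector images are rho(γ12) = I*rho(γ3), rho(γ13) = -I*rho(γ2), rho(γ23) = I*rho(γ1); with real blade coefficients the real parts of m0..m3 are the coefficients of 1, γ1, γ2, γ3 and the imaginary parts give the bivectors (γ23: Im m1, γ13: -Im m2, γ12: Im m3).
Answer: -7/5*γ1 - 1/2*γ3 + 6*γ13


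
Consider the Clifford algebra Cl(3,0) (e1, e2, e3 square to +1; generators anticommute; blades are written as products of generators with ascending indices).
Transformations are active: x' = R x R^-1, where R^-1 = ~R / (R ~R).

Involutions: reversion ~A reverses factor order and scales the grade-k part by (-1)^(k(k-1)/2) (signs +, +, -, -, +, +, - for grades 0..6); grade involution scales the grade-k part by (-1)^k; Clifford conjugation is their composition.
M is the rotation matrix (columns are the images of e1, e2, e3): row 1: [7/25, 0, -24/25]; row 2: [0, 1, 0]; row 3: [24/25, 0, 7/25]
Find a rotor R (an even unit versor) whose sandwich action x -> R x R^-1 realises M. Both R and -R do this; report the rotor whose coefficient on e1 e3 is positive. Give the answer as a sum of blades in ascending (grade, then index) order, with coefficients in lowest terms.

Method: write R = a + b12*e1 e2 + b13*e1 e3 + b23*e2 e3 with a^2 + b12^2 + b13^2 + b23^2 = 1 (so R^-1 = ~R). Expanding the columns R e_j ~R gives tr M = 4a^2 - 1 and, from the antisymmetric part, M21 - M12 = -4a*b12, M13 - M31 = 4a*b13, M32 - M23 = -4a*b23.
Here tr M = 39/25, so a^2 = (1 + tr M)/4 = 16/25 and a = ±4/5. Taking a = 4/5: M21 - M12 = 0, M13 - M31 = -48/25, M32 - M23 = 0, giving b12 = 0, b13 = -3/5, b23 = 0, i.e. R = 4/5 - 3/5*e1 e3.
Its e1 e3 coefficient is negative, so report the other preimage -R.
Answer: -4/5 + 3/5*e1 e3. Key observation: the double cover Spin(3) -> SO(3) sends R and -R to the same matrix (trace 39/25 here), so the stated sign of the e1 e3 coefficient is what selects one sheet.


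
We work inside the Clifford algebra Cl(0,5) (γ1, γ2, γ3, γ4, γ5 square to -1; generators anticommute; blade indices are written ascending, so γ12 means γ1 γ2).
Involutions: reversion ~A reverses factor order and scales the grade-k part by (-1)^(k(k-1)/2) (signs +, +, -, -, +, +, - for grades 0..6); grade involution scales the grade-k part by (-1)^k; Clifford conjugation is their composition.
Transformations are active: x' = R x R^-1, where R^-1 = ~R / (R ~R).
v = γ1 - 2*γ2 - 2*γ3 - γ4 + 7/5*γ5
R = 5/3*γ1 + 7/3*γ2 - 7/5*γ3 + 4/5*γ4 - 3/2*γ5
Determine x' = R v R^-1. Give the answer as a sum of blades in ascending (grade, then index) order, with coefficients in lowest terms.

~R = 5/3*γ1 + 7/3*γ2 - 7/5*γ3 + 4/5*γ4 - 3/2*γ5, and R ~R = -2353/180, so R^-1 = ~R / (-2353/180).
R v = 31/10 - 17/3*γ12 - 29/15*γ13 - 37/15*γ14 + 23/6*γ15 - 112/15*γ23 - 11/15*γ24 + 4/15*γ25 + 3*γ34 - 124/25*γ35 - 19/50*γ45
Answer: -4213/2353*γ1 + 2102/2353*γ2 + 31342/11765*γ3 + 7301/11765*γ4 - 8101/11765*γ5


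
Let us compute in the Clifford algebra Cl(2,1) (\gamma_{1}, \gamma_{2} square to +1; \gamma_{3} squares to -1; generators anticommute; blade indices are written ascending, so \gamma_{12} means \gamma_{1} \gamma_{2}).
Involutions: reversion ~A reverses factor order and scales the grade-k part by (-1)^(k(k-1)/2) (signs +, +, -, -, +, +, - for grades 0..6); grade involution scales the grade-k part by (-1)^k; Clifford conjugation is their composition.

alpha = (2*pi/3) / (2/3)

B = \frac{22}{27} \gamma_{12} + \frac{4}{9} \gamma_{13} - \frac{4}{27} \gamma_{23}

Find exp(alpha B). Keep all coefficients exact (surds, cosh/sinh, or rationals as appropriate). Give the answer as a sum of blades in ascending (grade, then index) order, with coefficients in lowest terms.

B^2 term by term: the squares give (\frac{22}{27})^2*(\gamma_{12})^2 + (\frac{4}{9})^2*(\gamma_{13})^2 + (-\frac{4}{27})^2*(\gamma_{23})^2 = \frac{484}{729}*(-1) + \frac{16}{81}*(+1) + \frac{16}{729}*(+1) = -\frac{4}{9} (each basis 2-blade squares to minus the product of its generators' squares); cross terms between blades sharing an index anticommute and cancel. So B^2 = -\frac{4}{9}.
B^2 = -\frac{4}{9} — since the square is negative, the closed form is circular: l = \frac{2}{3}, alpha*l = \frac{2 \pi}{3}, so exp(alpha B) = cos(\frac{2 \pi}{3}) + (sin(\frac{2 \pi}{3})/(\frac{2}{3}))*B = - \frac{1}{2} + (\frac{3 \sqrt{3}}{4})*B.
Answer: - \frac{1}{2} + \frac{11 \sqrt{3}}{18} \gamma_{12} + \frac{\sqrt{3}}{3} \gamma_{13} - \frac{\sqrt{3}}{9} \gamma_{23}


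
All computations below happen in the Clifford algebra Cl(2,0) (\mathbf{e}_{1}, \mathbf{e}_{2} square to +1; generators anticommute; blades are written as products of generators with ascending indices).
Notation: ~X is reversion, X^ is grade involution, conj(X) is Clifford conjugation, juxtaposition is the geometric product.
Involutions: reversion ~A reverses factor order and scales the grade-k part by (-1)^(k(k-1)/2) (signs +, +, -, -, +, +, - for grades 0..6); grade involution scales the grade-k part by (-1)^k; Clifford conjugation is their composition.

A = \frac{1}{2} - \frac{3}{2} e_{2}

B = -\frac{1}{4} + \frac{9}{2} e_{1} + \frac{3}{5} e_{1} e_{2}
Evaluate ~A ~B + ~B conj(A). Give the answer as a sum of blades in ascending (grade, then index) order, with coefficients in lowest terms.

first term: -\frac{1}{8} + \frac{27}{20} e_{1} + \frac{3}{8} e_{2} + \frac{129}{20} e_{1} e_{2}
second term: -\frac{1}{8} + \frac{27}{20} e_{1} - \frac{3}{8} e_{2} + \frac{129}{20} e_{1} e_{2}
Answer: -\frac{1}{4} + \frac{27}{10} e_{1} + \frac{129}{10} e_{1} e_{2}


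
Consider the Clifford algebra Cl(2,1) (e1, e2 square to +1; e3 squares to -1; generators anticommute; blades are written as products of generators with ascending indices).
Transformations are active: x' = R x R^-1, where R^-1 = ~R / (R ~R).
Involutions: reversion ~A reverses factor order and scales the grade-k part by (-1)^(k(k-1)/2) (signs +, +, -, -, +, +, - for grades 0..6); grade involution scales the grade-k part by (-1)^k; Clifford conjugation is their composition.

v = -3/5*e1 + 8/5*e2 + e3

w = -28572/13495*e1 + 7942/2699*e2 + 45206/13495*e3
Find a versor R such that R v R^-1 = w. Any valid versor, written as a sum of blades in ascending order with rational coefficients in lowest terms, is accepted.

Take R = v + w = -36669/13495*e1 + 61302/13495*e2 + 58701/13495*e3. Because q(v) = q(w) = 48/25, conjugation by R sends v exactly to w.
Answer: -36669/13495*e1 + 61302/13495*e2 + 58701/13495*e3


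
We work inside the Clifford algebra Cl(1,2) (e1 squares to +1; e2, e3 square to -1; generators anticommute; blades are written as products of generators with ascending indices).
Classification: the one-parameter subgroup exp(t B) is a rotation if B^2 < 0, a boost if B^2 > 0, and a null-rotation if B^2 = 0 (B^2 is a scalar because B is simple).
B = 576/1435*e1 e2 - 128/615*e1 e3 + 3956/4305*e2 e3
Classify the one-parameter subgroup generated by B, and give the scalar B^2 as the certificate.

B^2 term by term: the squares give (576/1435)^2*(e1 e2)^2 + (-128/615)^2*(e1 e3)^2 + (3956/4305)^2*(e2 e3)^2 = 331776/2059225*(+1) + 16384/378225*(+1) + 15649936/18533025*(-1) = -16/25 (each basis 2-blade squares to minus the product of its generators' squares); cross terms between blades sharing an index anticommute and cancel. So B^2 = -16/25.
Answer: rotation, certificate B^2 = -16/25. Key observation: B^2 = -16/25 is a conjugation invariant, so its sign decides the class regardless of the surface form of B.


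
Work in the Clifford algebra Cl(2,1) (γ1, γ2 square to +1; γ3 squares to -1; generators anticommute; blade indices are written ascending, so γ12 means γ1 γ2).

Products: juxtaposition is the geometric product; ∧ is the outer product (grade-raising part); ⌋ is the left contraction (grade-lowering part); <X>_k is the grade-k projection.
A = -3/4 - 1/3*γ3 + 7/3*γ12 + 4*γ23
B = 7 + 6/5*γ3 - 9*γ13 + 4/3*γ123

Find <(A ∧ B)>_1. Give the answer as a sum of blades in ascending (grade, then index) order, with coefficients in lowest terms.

step 1: -21/4 - 97/30*γ3 + 49/3*γ12 + 27/4*γ13 + 28*γ23 + 9/5*γ123
step 2: -97/30*γ3
Answer: -97/30*γ3


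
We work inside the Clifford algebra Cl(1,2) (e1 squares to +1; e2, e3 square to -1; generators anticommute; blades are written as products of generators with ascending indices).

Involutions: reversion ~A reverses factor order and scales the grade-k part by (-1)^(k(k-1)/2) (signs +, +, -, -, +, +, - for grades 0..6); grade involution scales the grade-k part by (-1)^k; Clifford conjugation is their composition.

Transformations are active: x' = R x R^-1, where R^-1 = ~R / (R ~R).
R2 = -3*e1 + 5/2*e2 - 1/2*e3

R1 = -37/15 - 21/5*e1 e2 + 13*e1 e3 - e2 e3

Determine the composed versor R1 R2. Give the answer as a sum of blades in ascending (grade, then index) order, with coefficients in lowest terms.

Distribute over the terms of R2 (each basis-blade product reordered to ascending indices, repeated generators contracted through their squares):
R1 (-3*e1) = 37/5*e1 - 63/5*e2 + 39*e3 + 3*e1 e2 e3
R1 (5/2*e2) = 21/2*e1 - 37/6*e2 - 5/2*e3 - 65/2*e1 e2 e3
R1 (-1/2*e3) = 13/2*e1 - 1/2*e2 + 37/30*e3 + 21/10*e1 e2 e3
Summing the partial products and collecting blades:
Answer: 122/5*e1 - 289/15*e2 + 566/15*e3 - 137/5*e1 e2 e3


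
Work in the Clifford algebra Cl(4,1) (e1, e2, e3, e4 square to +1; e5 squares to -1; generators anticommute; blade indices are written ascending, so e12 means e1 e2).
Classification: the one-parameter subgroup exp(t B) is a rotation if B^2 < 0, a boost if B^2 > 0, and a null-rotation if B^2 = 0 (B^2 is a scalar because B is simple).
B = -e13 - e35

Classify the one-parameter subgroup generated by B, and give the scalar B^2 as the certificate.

B^2 term by term: the squares give (-1)^2*(e13)^2 + (-1)^2*(e35)^2 = 1*(-1) + 1*(+1) = 0 (each basis 2-blade squares to minus the product of its generators' squares); cross terms between blades sharing an index anticommute and cancel. So B^2 = 0.
Answer: null-rotation, certificate B^2 = 0. Check the certificate: B^2 = 0, and that sign is decisive whatever form B takes.


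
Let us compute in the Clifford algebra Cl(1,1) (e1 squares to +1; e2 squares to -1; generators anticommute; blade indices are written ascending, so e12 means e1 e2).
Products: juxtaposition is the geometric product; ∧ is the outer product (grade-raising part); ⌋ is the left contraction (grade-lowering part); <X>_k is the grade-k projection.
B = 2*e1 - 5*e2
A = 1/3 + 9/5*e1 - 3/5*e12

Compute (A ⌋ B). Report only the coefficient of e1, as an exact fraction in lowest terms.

step 1: 18/5 + 2/3*e1 - 5/3*e2
Answer: 2/3


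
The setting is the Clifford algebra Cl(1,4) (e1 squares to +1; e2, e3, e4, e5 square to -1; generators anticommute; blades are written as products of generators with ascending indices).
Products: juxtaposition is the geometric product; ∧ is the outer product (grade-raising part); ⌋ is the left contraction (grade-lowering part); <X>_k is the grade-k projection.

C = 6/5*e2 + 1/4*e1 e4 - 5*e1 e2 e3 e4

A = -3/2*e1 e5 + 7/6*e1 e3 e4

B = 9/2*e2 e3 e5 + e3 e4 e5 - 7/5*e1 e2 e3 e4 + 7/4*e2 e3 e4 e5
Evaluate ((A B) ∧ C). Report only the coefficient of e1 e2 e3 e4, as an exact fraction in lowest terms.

step 1: 49/30*e2 - 7/6*e1 e5 + 27/4*e1 e2 e3 - 49/24*e1 e2 e5 + 3/2*e1 e3 e4 - 21/8*e1 e2 e3 e4 + 21/4*e1 e2 e4 e5 + 21/10*e2 e3 e4 e5
step 2: -49/120*e1 e2 e4 + 7/5*e1 e2 e5 + 9/5*e1 e2 e3 e4
Answer: 9/5


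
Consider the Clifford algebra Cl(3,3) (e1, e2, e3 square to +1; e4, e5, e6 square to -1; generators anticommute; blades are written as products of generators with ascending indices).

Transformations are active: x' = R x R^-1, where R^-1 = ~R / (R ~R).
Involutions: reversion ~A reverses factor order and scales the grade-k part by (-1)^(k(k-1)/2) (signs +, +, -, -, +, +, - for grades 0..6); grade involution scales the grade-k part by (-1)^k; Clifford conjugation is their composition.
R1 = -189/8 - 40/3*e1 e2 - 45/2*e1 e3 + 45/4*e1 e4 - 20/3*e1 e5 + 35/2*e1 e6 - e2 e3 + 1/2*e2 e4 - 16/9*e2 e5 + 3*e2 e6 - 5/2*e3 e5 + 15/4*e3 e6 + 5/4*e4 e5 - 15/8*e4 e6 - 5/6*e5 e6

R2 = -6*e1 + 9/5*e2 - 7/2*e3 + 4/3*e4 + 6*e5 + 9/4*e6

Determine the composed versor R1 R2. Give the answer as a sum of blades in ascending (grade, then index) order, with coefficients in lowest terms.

Distribute over the terms of R2 (each basis-blade product reordered to ascending indices, repeated generators contracted through their squares):
R1 (-6*e1) = 567/4*e1 - 80*e2 - 135*e3 + 135/2*e4 - 40*e5 + 105*e6 + 6*e1 e2 e3 - 3*e1 e2 e4 + 32/3*e1 e2 e5 - 18*e1 e2 e6 + 15*e1 e3 e5 - 45/2*e1 e3 e6 - 15/2*e1 e4 e5 + 45/4*e1 e4 e6 + 5*e1 e5 e6
R1 (9/5*e2) = -24*e1 - 1701/40*e2 + 9/5*e3 - 9/10*e4 + 16/5*e5 - 27/5*e6 + 81/2*e1 e2 e3 - 81/4*e1 e2 e4 + 12*e1 e2 e5 - 63/2*e1 e2 e6 - 9/2*e2 e3 e5 + 27/4*e2 e3 e6 + 9/4*e2 e4 e5 - 27/8*e2 e4 e6 - 3/2*e2 e5 e6
R1 (-7/2*e3) = 315/4*e1 + 7/2*e2 + 1323/16*e3 - 35/4*e5 + 105/8*e6 + 140/3*e1 e2 e3 + 315/8*e1 e3 e4 - 70/3*e1 e3 e5 + 245/4*e1 e3 e6 + 7/4*e2 e3 e4 - 56/9*e2 e3 e5 + 21/2*e2 e3 e6 - 35/8*e3 e4 e5 + 105/16*e3 e4 e6 + 35/12*e3 e5 e6
R1 (4/3*e4) = -15*e1 - 2/3*e2 - 63/2*e4 + 5/3*e5 - 5/2*e6 - 160/9*e1 e2 e4 - 30*e1 e3 e4 + 80/9*e1 e4 e5 - 70/3*e1 e4 e6 - 4/3*e2 e3 e4 + 64/27*e2 e4 e5 - 4*e2 e4 e6 + 10/3*e3 e4 e5 - 5*e3 e4 e6 - 10/9*e4 e5 e6
R1 (6*e5) = 40*e1 + 32/3*e2 + 15*e3 - 15/2*e4 - 567/4*e5 - 5*e6 - 80*e1 e2 e5 - 135*e1 e3 e5 + 135/2*e1 e4 e5 - 105*e1 e5 e6 - 6*e2 e3 e5 + 3*e2 e4 e5 - 18*e2 e5 e6 - 45/2*e3 e5 e6 + 45/4*e4 e5 e6
R1 (9/4*e6) = -315/8*e1 - 27/4*e2 - 135/16*e3 + 135/32*e4 + 15/8*e5 - 1701/32*e6 - 30*e1 e2 e6 - 405/8*e1 e3 e6 + 405/16*e1 e4 e6 - 15*e1 e5 e6 - 9/4*e2 e3 e6 + 9/8*e2 e4 e6 - 4*e2 e5 e6 - 45/8*e3 e5 e6 + 45/16*e4 e5 e6
Summing the partial products and collecting blades:
Answer: 1457/8*e1 - 4631/40*e2 - 879/20*e3 + 5091/160*e4 - 22051/120*e5 + 8331/160*e6 + 559/6*e1 e2 e3 - 1477/36*e1 e2 e4 - 172/3*e1 e2 e5 - 159/2*e1 e2 e6 + 75/8*e1 e3 e4 - 430/3*e1 e3 e5 - 95/8*e1 e3 e6 + 620/9*e1 e4 e5 + 635/48*e1 e4 e6 - 115*e1 e5 e6 + 5/12*e2 e3 e4 - 301/18*e2 e3 e5 + 15*e2 e3 e6 + 823/108*e2 e4 e5 - 25/4*e2 e4 e6 - 47/2*e2 e5 e6 - 25/24*e3 e4 e5 + 25/16*e3 e4 e6 - 605/24*e3 e5 e6 + 1865/144*e4 e5 e6


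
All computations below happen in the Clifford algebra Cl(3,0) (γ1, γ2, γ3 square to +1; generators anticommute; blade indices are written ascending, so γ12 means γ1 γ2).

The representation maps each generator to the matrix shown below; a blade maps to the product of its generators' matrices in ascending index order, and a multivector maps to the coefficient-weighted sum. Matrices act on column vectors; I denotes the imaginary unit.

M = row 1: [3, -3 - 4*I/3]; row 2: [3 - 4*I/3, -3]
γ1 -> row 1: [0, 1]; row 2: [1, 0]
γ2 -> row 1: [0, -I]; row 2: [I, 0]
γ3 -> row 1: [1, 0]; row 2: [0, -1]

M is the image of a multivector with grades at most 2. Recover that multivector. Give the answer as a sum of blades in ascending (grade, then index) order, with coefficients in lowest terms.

Method: 1, rho(γ1), rho(γ2), rho(γ3) form a trace-orthogonal basis of the 2x2 complex matrices (tr(X Y) = 2 if X = Y, else 0), so M = m0*1 + m1*rho(γ1) + m2*rho(γ2) + m3*rho(γ3) with m0 = tr(M)/2 = 0, m1 = tr(M rho(γ1))/2 = -4*I/3, m2 = tr(M rho(γ2))/2 = -3*I, m3 = tr(M rho(γ3))/2 = 3.
Multiplying table entries, the bivector images are rho(γ12) = I*rho(γ3), rho(γ13) = -I*rho(γ2), rho(γ23) = I*rho(γ1); with real blade coefficients the real parts of m0..m3 are the coefficients of 1, γ1, γ2, γ3 and the imaginary parts give the bivectors (γ23: Im m1, γ13: -Im m2, γ12: Im m3).
Answer: 3*γ3 + 3*γ13 - 4/3*γ23


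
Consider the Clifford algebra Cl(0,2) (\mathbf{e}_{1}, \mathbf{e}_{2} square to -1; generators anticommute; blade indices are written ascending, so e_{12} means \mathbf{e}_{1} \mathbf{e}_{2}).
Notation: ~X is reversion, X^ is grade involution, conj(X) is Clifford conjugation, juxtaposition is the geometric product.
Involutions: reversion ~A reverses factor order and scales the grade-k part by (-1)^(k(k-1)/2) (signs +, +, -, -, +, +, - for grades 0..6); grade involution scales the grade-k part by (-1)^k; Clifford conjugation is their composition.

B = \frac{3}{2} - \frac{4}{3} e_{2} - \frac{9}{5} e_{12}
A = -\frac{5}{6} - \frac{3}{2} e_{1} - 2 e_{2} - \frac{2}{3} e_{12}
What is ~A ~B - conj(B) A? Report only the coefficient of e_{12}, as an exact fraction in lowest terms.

first term: -\frac{307}{60} - \frac{893}{180} e_{1} + \frac{73}{90} e_{2} + \frac{3}{2} e_{12}
second term: \frac{157}{60} + \frac{83}{180} e_{1} - \frac{613}{90} e_{2} - \frac{1}{2} e_{12}
Answer: 2


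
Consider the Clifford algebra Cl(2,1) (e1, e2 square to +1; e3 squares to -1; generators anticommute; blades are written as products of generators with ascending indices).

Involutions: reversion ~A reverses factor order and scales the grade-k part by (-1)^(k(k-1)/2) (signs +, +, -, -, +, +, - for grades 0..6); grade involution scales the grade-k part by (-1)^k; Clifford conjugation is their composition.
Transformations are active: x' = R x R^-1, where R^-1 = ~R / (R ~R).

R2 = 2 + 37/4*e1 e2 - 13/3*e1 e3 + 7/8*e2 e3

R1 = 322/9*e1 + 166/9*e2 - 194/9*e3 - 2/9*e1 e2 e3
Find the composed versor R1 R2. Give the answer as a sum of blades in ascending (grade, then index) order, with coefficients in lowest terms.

Distribute over the terms of R1 (each basis-blade product reordered to ascending indices, repeated generators contracted through their squares):
(322/9*e1) R2 = 644/9*e1 + 5957/18*e2 - 4186/27*e3 + 1127/36*e1 e2 e3
(166/9*e2) R2 = -3071/18*e1 + 332/9*e2 + 581/36*e3 + 2158/27*e1 e2 e3
(-194/9*e3) R2 = 2522/27*e1 - 679/36*e2 - 388/9*e3 - 3589/18*e1 e2 e3
(-2/9*e1 e2 e3) R2 = -7/36*e1 - 26/27*e2 + 37/18*e3 - 4/9*e1 e2 e3
Summing the partial products and collecting blades:
Answer: -631/108*e1 + 37585/108*e2 - 19435/108*e3 - 9569/108*e1 e2 e3


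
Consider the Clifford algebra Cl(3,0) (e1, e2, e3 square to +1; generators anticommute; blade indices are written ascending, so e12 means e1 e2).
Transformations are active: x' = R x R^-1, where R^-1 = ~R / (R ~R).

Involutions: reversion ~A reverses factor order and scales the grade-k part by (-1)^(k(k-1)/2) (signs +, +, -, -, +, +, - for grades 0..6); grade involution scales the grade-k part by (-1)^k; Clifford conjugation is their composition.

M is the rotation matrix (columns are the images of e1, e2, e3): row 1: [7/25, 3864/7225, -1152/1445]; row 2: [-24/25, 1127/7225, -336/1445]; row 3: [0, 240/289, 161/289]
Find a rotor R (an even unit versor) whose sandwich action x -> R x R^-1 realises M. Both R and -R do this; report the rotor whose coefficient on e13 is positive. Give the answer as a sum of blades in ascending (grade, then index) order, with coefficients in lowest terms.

Method: write R = a + b12*e12 + b13*e13 + b23*e23 with a^2 + b12^2 + b13^2 + b23^2 = 1 (so R^-1 = ~R). Expanding the columns R e_j ~R gives tr M = 4a^2 - 1 and, from the antisymmetric part, M21 - M12 = -4a*b12, M13 - M31 = 4a*b13, M32 - M23 = -4a*b23.
Here tr M = 287/289, so a^2 = (1 + tr M)/4 = 144/289 and a = ±12/17. Taking a = 12/17: M21 - M12 = -432/289, M13 - M31 = -1152/1445, M32 - M23 = 1536/1445, giving b12 = 9/17, b13 = -24/85, b23 = -32/85, i.e. R = 12/17 + 9/17*e12 - 24/85*e13 - 32/85*e23.
Its e13 coefficient is negative, so report the other preimage -R.
Answer: -12/17 - 9/17*e12 + 24/85*e13 + 32/85*e23. Note: both R and -R realise this M (trace 287/289); the covering map identifies them, and the e13-coefficient sign is the tie-breaker.


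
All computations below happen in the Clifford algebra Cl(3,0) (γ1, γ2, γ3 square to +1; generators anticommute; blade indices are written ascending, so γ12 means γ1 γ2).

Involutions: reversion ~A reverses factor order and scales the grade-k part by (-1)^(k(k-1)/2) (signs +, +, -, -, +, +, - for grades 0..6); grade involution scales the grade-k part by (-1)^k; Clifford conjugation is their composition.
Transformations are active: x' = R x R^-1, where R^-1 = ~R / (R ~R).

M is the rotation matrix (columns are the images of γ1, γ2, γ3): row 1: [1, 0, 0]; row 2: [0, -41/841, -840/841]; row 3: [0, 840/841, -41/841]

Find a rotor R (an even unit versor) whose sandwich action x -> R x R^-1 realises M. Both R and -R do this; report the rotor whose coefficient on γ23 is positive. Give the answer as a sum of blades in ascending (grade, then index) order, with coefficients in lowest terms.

Method: write R = a + b12*γ12 + b13*γ13 + b23*γ23 with a^2 + b12^2 + b13^2 + b23^2 = 1 (so R^-1 = ~R). Expanding the columns R e_j ~R gives tr M = 4a^2 - 1 and, from the antisymmetric part, M21 - M12 = -4a*b12, M13 - M31 = 4a*b13, M32 - M23 = -4a*b23.
Here tr M = 759/841, so a^2 = (1 + tr M)/4 = 400/841 and a = ±20/29. Taking a = 20/29: M21 - M12 = 0, M13 - M31 = 0, M32 - M23 = 1680/841, giving b12 = 0, b13 = 0, b23 = -21/29, i.e. R = 20/29 - 21/29*γ23.
Its γ23 coefficient is negative, so report the other preimage -R.
Answer: -20/29 + 21/29*γ23. Why the constraint matters: R and -R act identically through the sandwich — M has trace 759/841 either way — so only the sign condition on γ23 picks one of the two preimages.


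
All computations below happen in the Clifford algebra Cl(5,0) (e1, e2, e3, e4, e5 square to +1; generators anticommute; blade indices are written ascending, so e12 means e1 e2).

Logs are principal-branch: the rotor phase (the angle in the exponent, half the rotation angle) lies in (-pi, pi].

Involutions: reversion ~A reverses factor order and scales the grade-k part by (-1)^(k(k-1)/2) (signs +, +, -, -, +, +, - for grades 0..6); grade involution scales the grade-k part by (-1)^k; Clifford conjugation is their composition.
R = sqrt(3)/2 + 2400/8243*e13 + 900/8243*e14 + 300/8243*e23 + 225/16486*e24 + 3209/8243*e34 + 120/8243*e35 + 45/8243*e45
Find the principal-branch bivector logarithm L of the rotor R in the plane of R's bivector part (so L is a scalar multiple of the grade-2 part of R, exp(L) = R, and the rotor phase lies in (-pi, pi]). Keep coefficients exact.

The scalar part of R is sqrt(3)/2, which pins the rotor phase on the principal branch; dividing the bivector part by the sine of that phase recovers the unit plane, and L is the phase times that plane.
Concretely: cos(phase) = sqrt(3)/2 gives phase = ±pi/6, and since phase/sin(phase) is even the sign is immaterial: L = (phase/sin(phase)) * <R>_2 = (pi/3) * <R>_2.
Answer: 800*pi/8243*e13 + 300*pi/8243*e14 + 100*pi/8243*e23 + 75*pi/16486*e24 + 3209*pi/24729*e34 + 40*pi/8243*e35 + 15*pi/8243*e45


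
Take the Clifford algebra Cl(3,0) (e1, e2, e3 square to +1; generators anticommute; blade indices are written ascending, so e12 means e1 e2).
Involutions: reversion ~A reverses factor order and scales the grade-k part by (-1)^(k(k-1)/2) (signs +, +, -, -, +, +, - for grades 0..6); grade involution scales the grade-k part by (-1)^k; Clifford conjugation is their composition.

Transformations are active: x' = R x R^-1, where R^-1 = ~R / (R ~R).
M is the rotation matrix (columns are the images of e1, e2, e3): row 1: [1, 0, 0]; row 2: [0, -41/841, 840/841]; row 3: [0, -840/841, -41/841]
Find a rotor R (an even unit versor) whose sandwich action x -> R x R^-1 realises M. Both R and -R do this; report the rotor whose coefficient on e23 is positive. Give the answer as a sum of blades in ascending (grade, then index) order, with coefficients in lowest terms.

Method: write R = a + b12*e12 + b13*e13 + b23*e23 with a^2 + b12^2 + b13^2 + b23^2 = 1 (so R^-1 = ~R). Expanding the columns R e_j ~R gives tr M = 4a^2 - 1 and, from the antisymmetric part, M21 - M12 = -4a*b12, M13 - M31 = 4a*b13, M32 - M23 = -4a*b23.
Here tr M = 759/841, so a^2 = (1 + tr M)/4 = 400/841 and a = ±20/29. Taking a = 20/29: M21 - M12 = 0, M13 - M31 = 0, M32 - M23 = -1680/841, giving b12 = 0, b13 = 0, b23 = 21/29, i.e. R = 20/29 + 21/29*e23.
Its e23 coefficient is already positive.
Answer: 20/29 + 21/29*e23. Why the constraint matters: R and -R act identically through the sandwich — M has trace 759/841 either way — so only the sign condition on e23 picks one of the two preimages.


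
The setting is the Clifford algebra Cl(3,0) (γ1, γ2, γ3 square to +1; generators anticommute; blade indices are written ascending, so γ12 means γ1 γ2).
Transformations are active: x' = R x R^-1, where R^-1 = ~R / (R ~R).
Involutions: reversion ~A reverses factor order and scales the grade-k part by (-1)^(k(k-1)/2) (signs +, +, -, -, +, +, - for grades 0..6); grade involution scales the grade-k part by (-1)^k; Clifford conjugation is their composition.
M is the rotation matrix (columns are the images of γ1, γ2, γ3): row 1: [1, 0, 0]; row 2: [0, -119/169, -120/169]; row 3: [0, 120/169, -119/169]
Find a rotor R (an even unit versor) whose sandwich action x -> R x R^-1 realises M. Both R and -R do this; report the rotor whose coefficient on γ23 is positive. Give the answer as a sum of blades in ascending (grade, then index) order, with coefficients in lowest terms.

Method: write R = a + b12*γ12 + b13*γ13 + b23*γ23 with a^2 + b12^2 + b13^2 + b23^2 = 1 (so R^-1 = ~R). Expanding the columns R e_j ~R gives tr M = 4a^2 - 1 and, from the antisymmetric part, M21 - M12 = -4a*b12, M13 - M31 = 4a*b13, M32 - M23 = -4a*b23.
Here tr M = -69/169, so a^2 = (1 + tr M)/4 = 25/169 and a = ±5/13. Taking a = 5/13: M21 - M12 = 0, M13 - M31 = 0, M32 - M23 = 240/169, giving b12 = 0, b13 = 0, b23 = -12/13, i.e. R = 5/13 - 12/13*γ23.
Its γ23 coefficient is negative, so report the other preimage -R.
Answer: -5/13 + 12/13*γ23. Key observation: the double cover Spin(3) -> SO(3) sends R and -R to the same matrix (trace -69/169 here), so the stated sign of the γ23 coefficient is what selects one sheet.


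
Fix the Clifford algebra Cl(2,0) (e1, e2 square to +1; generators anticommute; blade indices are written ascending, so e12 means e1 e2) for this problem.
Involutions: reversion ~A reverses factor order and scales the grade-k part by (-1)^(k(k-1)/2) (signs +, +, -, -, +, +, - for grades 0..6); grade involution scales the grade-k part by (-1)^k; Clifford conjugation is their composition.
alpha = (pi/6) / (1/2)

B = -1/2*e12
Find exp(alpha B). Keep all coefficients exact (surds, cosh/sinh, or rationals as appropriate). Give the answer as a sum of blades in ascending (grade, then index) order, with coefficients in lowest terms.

B^2 = (-1/2)^2*(e12)^2 = 1/4*(-1) = -1/4 (a basis 2-blade squares to minus the product of its generators' squares).
B^2 = -1/4 — the series telescopes trigonometrically here: l = 1/2, alpha*l = pi/6, so exp(alpha B) = cos(pi/6) + (sin(pi/6)/(1/2))*B = sqrt(3)/2 + (1)*B.
Answer: sqrt(3)/2 - 1/2*e12


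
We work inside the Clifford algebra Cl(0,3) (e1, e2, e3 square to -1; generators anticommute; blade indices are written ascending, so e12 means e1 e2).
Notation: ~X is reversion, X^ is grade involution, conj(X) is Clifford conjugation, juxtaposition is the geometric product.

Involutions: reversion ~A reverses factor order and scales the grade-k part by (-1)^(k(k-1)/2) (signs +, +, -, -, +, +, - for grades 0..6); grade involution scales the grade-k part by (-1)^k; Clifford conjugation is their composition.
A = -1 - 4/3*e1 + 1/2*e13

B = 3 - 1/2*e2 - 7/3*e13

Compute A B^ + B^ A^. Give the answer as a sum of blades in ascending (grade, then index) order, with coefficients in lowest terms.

first term: -11/6 - 4*e1 - 1/2*e2 - 28/9*e3 - 2/3*e12 + 23/6*e13 - 1/4*e123
second term: -11/6 + 4*e1 - 1/2*e2 - 28/9*e3 - 2/3*e12 + 23/6*e13 - 1/4*e123
Answer: -11/3 - e2 - 56/9*e3 - 4/3*e12 + 23/3*e13 - 1/2*e123


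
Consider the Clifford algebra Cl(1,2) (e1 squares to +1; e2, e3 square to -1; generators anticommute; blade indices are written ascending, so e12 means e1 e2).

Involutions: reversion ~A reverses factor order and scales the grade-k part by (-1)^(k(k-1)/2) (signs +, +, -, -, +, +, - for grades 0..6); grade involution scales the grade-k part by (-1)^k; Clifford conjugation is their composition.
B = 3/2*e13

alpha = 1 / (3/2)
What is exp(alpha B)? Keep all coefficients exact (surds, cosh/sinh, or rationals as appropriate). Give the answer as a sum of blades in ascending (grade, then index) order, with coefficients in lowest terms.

B^2 = (3/2)^2*(e13)^2 = 9/4*(+1) = 9/4 (a basis 2-blade squares to minus the product of its generators' squares).
B^2 = 9/4 — since the square is positive, the closed form is hyperbolic: l = 3/2, alpha*l = 1, so exp(alpha B) = cosh(1) + (sinh(1)/(3/2))*B = cosh(1) + (2*sinh(1)/3)*B.
Answer: cosh(1) + sinh(1)*e13


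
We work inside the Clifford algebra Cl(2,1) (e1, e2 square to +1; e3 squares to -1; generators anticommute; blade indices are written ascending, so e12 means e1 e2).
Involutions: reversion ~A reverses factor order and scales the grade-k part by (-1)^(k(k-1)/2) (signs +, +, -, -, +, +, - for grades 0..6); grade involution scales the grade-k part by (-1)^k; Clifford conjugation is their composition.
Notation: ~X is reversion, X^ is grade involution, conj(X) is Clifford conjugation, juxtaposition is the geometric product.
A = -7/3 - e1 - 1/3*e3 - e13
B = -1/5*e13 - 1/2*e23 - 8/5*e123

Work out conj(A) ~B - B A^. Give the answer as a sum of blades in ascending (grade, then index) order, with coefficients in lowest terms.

first term: 1/5 + 1/15*e1 - 43/30*e2 + 1/5*e3 - 1/30*e12 - 7/15*e13 + 13/30*e23 - 97/30*e123
second term: 1/5 + 1/15*e1 - 43/30*e2 + 1/5*e3 + 1/30*e12 + 7/15*e13 - 13/30*e23 + 97/30*e123
Answer: -1/15*e12 - 14/15*e13 + 13/15*e23 - 97/15*e123


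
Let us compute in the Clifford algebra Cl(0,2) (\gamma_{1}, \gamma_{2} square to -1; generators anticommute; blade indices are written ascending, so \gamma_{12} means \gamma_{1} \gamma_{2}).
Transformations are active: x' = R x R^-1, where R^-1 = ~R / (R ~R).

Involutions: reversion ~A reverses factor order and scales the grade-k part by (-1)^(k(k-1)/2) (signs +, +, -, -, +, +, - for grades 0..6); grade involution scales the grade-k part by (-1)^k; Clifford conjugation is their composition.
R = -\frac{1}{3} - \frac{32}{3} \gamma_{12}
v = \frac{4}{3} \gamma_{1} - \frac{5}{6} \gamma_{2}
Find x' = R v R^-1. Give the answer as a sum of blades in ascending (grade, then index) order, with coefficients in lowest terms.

~R = -\frac{1}{3} + \frac{32}{3} \gamma_{12}, and R ~R = \frac{1025}{9}, so R^-1 = ~R / (\frac{1025}{9}).
R v = -\frac{28}{3} \gamma_{1} - \frac{251}{18} \gamma_{2}
Answer: -\frac{3932}{3075} \gamma_{1} + \frac{5627}{6150} \gamma_{2}


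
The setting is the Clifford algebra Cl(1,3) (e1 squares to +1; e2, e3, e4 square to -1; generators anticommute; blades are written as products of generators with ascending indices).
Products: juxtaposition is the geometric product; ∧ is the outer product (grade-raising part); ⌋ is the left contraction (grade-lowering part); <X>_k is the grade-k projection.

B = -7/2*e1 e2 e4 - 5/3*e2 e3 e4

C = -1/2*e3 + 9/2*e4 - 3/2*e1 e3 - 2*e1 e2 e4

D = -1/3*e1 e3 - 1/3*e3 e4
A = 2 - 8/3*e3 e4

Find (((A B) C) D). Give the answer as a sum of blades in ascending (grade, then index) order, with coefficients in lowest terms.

step 1: -40/9*e2 - 28/3*e1 e2 e3 - 7*e1 e2 e4 - 10/3*e2 e3 e4
step 2: -14 - 14*e2 + 161/6*e1 e2 - 20/3*e1 e3 + 80/9*e1 e4 + 155/9*e2 e3 - 55/3*e2 e4 + 56/3*e3 e4 - 20/3*e1 e2 e3 - 5*e1 e2 e4 - 21/2*e2 e3 e4 - 91/2*e1 e2 e3 e4
step 3: 76/9 - 103/18*e2 - 509/54*e1 e2 + 46/27*e1 e3 - 76/9*e1 e4 + 271/18*e2 e3 - 509/54*e2 e4 + 46/27*e3 e4 - 3*e1 e2 e3 - 103/18*e1 e2 e4 + 3*e2 e3 e4 - 271/18*e1 e2 e3 e4
Answer: 76/9 - 103/18*e2 - 509/54*e1 e2 + 46/27*e1 e3 - 76/9*e1 e4 + 271/18*e2 e3 - 509/54*e2 e4 + 46/27*e3 e4 - 3*e1 e2 e3 - 103/18*e1 e2 e4 + 3*e2 e3 e4 - 271/18*e1 e2 e3 e4


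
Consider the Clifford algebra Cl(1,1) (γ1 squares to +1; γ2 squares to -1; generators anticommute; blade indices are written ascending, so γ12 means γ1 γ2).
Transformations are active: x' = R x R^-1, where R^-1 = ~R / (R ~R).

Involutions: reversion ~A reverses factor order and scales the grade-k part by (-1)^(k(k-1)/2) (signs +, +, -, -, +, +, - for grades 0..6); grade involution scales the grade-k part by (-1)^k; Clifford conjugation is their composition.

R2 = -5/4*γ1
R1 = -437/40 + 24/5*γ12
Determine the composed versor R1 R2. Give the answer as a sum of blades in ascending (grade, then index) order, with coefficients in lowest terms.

Distribute over the terms of R2 (each basis-blade product reordered to ascending indices, repeated generators contracted through their squares):
R1 (-5/4*γ1) = 437/32*γ1 + 6*γ2
Answer: 437/32*γ1 + 6*γ2


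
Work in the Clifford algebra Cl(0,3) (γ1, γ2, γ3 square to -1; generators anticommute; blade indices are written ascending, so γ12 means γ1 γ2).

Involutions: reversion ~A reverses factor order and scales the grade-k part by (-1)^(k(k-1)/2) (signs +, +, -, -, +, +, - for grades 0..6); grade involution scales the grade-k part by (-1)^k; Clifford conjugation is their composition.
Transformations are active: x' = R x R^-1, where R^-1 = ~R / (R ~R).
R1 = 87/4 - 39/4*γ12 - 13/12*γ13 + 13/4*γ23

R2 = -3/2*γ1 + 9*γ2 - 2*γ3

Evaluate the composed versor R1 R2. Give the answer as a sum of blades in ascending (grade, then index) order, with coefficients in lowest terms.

Distribute over the terms of R2 (each basis-blade product reordered to ascending indices, repeated generators contracted through their squares):
R1 (-3/2*γ1) = -261/8*γ1 + 117/8*γ2 + 13/8*γ3 - 39/8*γ123
R1 (9*γ2) = 351/4*γ1 + 783/4*γ2 + 117/4*γ3 + 39/4*γ123
R1 (-2*γ3) = -13/6*γ1 + 13/2*γ2 - 87/2*γ3 + 39/2*γ123
Summing the partial products and collecting blades:
Answer: 1271/24*γ1 + 1735/8*γ2 - 101/8*γ3 + 195/8*γ123


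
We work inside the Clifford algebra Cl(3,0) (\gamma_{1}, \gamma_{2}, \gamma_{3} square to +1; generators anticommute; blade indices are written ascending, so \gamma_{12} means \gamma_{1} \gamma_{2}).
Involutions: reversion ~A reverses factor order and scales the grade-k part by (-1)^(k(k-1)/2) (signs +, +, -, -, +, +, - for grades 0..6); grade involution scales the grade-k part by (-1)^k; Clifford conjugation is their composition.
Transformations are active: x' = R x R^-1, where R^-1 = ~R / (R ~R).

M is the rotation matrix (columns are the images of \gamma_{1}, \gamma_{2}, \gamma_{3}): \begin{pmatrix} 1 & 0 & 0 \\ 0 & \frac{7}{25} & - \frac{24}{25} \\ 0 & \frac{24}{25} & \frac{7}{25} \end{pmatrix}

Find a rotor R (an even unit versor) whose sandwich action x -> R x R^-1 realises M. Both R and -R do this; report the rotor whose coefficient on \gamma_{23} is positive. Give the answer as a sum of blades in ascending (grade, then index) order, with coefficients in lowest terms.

Method: write R = a + b12*\gamma_{12} + b13*\gamma_{13} + b23*\gamma_{23} with a^2 + b12^2 + b13^2 + b23^2 = 1 (so R^-1 = ~R). Expanding the columns R e_j ~R gives tr M = 4a^2 - 1 and, from the antisymmetric part, M21 - M12 = -4a*b12, M13 - M31 = 4a*b13, M32 - M23 = -4a*b23.
Here tr M = \frac{39}{25}, so a^2 = (1 + tr M)/4 = \frac{16}{25} and a = ±\frac{4}{5}. Taking a = \frac{4}{5}: M21 - M12 = 0, M13 - M31 = 0, M32 - M23 = \frac{48}{25}, giving b12 = 0, b13 = 0, b23 = -\frac{3}{5}, i.e. R = \frac{4}{5} - \frac{3}{5} \gamma_{23}.
Its \gamma_{23} coefficient is negative, so report the other preimage -R.
Answer: -\frac{4}{5} + \frac{3}{5} \gamma_{23}. Uniqueness: Spin(3) -> SO(3) maps R and -R to the same rotation of trace \frac{39}{25}; fixing the sign of the \gamma_{23} coefficient removes the ambiguity.


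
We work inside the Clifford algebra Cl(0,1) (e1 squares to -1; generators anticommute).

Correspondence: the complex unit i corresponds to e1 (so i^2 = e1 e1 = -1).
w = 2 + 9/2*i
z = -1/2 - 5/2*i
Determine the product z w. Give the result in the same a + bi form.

In blades: z = -1/2 - 5/2*e1, w = 2 + 9/2*e1.
Distribute z over w term by term (generator squares from the signature, products reordered to ascending indices): (-1/2)*w = -1 - 9/4*e1; (-5/2*e1)*w = 45/4 - 5*e1.
Sum: 41/4 - 29/4*e1; translating back through the correspondence:
Answer: 41/4 - 29/4*i


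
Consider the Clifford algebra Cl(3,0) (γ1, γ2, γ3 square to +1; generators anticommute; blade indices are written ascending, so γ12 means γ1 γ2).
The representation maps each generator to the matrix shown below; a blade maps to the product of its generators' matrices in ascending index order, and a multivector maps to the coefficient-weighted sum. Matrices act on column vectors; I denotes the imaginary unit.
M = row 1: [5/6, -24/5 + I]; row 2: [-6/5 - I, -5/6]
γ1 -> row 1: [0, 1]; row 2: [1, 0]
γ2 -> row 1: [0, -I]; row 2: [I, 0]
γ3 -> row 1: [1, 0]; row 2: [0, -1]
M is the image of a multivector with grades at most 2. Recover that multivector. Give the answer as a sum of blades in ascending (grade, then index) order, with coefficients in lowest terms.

Method: 1, rho(γ1), rho(γ2), rho(γ3) form a trace-orthogonal basis of the 2x2 complex matrices (tr(X Y) = 2 if X = Y, else 0), so M = m0*1 + m1*rho(γ1) + m2*rho(γ2) + m3*rho(γ3) with m0 = tr(M)/2 = 0, m1 = tr(M rho(γ1))/2 = -3, m2 = tr(M rho(γ2))/2 = -1 - 9*I/5, m3 = tr(M rho(γ3))/2 = 5/6.
Multiplying table entries, the bivector images are rho(γ12) = I*rho(γ3), rho(γ13) = -I*rho(γ2), rho(γ23) = I*rho(γ1); with real blade coefficients the real parts of m0..m3 are the coefficients of 1, γ1, γ2, γ3 and the imaginary parts give the bivectors (γ23: Im m1, γ13: -Im m2, γ12: Im m3).
Answer: -3*γ1 - γ2 + 5/6*γ3 + 9/5*γ13


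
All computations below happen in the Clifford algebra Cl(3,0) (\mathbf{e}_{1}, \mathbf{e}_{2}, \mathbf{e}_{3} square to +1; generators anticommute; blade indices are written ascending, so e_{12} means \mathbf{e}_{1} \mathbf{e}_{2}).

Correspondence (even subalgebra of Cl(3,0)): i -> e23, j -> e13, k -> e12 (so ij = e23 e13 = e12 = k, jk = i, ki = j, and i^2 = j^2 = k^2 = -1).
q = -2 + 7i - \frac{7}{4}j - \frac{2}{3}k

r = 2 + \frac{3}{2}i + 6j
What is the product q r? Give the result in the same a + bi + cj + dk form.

In blades: q = -2 - \frac{2}{3} e_{12} - \frac{7}{4} e_{13} + 7 e_{23}, r = 2 + 6 e_{13} + \frac{3}{2} e_{23}.
Distribute q over r term by term (generator squares from the signature, products reordered to ascending indices): (-2)*r = -4 - 12 e_{13} - 3 e_{23}; (-\frac{2}{3} e_{12})*r = -\frac{4}{3} e_{12} - e_{13} + 4 e_{23}; (-\frac{7}{4} e_{13})*r = \frac{21}{2} + \frac{21}{8} e_{12} - \frac{7}{2} e_{13}; (7 e_{23})*r = -\frac{21}{2} + 42 e_{12} + 14 e_{23}.
Sum: -4 + \frac{1039}{24} e_{12} - \frac{33}{2} e_{13} + 15 e_{23}; translating back through the correspondence:
Answer: -4 + 15i - \frac{33}{2}j + \frac{1039}{24}k
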